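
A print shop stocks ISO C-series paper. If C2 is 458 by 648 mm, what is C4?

229 × 324 mm

C3: ⌊648/2⌋ × 458 = 324 × 458 mm
C4: ⌊458/2⌋ × 324 = 229 × 324 mm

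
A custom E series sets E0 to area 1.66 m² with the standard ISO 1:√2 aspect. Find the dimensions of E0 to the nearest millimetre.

1083 × 1532 mm

Let the short side be w mm. Then w · w√2 = 1.66 m² = 1,660,000 mm².
w² = 1,660,000/√2, so w ≈ 1083.4 mm; long side = w√2 ≈ 1532.2 mm.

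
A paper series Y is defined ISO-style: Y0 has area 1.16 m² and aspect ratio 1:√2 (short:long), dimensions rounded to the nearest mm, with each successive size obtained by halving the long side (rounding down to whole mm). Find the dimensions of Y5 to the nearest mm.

Let Y0's short side be w mm. w · w√2 = 1.16 m² = 1,160,000 mm², so w ≈ 905.7 mm and w√2 ≈ 1280.8 mm → Y0 = 906 × 1281 mm.
Y1: ⌊1281/2⌋ × 906 = 640 × 906 mm
Y2: ⌊906/2⌋ × 640 = 453 × 640 mm
Y3: ⌊640/2⌋ × 453 = 320 × 453 mm
Y4: ⌊453/2⌋ × 320 = 226 × 320 mm
Y5: ⌊320/2⌋ × 226 = 160 × 226 mm

160 × 226 mm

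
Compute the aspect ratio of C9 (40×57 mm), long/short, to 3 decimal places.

57 / 40 = 1.425
ISO 216 targets √2 ≈ 1.414; the +0.011 deviation is from mm rounding.

1.425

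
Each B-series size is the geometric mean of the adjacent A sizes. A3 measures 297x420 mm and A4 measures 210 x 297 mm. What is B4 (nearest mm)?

250 × 353 mm

Short side: √(297 · 210) = √62370 ≈ 249.7 → 250 mm
Long side: √(420 · 297) = √124740 ≈ 353.2 → 353 mm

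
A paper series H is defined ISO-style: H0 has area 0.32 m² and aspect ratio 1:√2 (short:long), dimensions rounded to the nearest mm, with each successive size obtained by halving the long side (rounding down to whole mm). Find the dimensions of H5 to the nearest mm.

Let H0's short side be w mm. w · w√2 = 0.32 m² = 320,000 mm², so w ≈ 475.7 mm and w√2 ≈ 672.7 mm → H0 = 476 × 673 mm.
H1: ⌊673/2⌋ × 476 = 336 × 476 mm
H2: ⌊476/2⌋ × 336 = 238 × 336 mm
H3: ⌊336/2⌋ × 238 = 168 × 238 mm
H4: ⌊238/2⌋ × 168 = 119 × 168 mm
H5: ⌊168/2⌋ × 119 = 84 × 119 mm

84 × 119 mm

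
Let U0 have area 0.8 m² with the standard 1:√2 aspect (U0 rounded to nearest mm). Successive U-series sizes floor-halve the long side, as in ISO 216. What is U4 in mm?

Let U0's short side be w mm. w · w√2 = 0.8 m² = 800,000 mm², so w ≈ 752.1 mm and w√2 ≈ 1063.7 mm → U0 = 752 × 1064 mm.
U1: ⌊1064/2⌋ × 752 = 532 × 752 mm
U2: ⌊752/2⌋ × 532 = 376 × 532 mm
U3: ⌊532/2⌋ × 376 = 266 × 376 mm
U4: ⌊376/2⌋ × 266 = 188 × 266 mm

188 × 266 mm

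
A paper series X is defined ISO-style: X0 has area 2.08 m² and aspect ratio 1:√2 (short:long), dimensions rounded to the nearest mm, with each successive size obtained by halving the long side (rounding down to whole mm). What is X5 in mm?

Let X0's short side be w mm. w · w√2 = 2.08 m² = 2,080,000 mm², so w ≈ 1212.8 mm and w√2 ≈ 1715.1 mm → X0 = 1213 × 1715 mm.
X1: ⌊1715/2⌋ × 1213 = 857 × 1213 mm
X2: ⌊1213/2⌋ × 857 = 606 × 857 mm
X3: ⌊857/2⌋ × 606 = 428 × 606 mm
X4: ⌊606/2⌋ × 428 = 303 × 428 mm
X5: ⌊428/2⌋ × 303 = 214 × 303 mm

214 × 303 mm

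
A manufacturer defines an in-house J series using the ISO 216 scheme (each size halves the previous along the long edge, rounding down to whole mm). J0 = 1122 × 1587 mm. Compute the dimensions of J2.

561 × 793 mm

J1: ⌊1587/2⌋ × 1122 = 793 × 1122 mm
J2: ⌊1122/2⌋ × 793 = 561 × 793 mm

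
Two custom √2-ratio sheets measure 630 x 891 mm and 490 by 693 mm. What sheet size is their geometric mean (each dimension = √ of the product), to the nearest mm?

Short side: √(630 · 490) = √308700 ≈ 555.6 → 556 mm
Long side: √(891 · 693) = √617463 ≈ 785.8 → 786 mm

556 × 786 mm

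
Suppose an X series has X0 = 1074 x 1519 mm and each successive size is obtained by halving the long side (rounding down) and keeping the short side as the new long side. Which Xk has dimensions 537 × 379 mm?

X3

X0: 1074 × 1519 mm
X1: 759 × 1074 mm
X2: 537 × 759 mm
X3: 379 × 537 mm
X4: 268 × 379 mm
→ matches X3.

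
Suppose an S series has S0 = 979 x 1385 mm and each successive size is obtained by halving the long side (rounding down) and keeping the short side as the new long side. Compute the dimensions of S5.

S1: ⌊1385/2⌋ × 979 = 692 × 979 mm
S2: ⌊979/2⌋ × 692 = 489 × 692 mm
S3: ⌊692/2⌋ × 489 = 346 × 489 mm
S4: ⌊489/2⌋ × 346 = 244 × 346 mm
S5: ⌊346/2⌋ × 244 = 173 × 244 mm

173 × 244 mm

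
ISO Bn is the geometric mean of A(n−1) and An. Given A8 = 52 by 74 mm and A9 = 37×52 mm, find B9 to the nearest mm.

Short side: √(52 · 37) = √1924 ≈ 43.9 → 44 mm
Long side: √(74 · 52) = √3848 ≈ 62.0 → 62 mm

44 × 62 mm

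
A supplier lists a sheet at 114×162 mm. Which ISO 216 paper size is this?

C6 (114 × 162 mm)

Aspect ratio 162/114 ≈ 1.421 — close to the ISO √2 ≈ 1.414.
In the C-series (envelope sizes, between A and B): C6 = 114 × 162 mm.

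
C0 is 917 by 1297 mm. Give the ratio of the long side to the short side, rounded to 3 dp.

1297 / 917 = 1.414
Matches √2 ≈ 1.414 — the ISO 216 defining ratio.

1.414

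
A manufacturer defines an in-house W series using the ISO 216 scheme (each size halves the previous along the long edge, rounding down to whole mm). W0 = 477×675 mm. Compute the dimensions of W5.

84 × 119 mm

W1 = 337 × 477 mm (from W0 by 1 halving).
W2: ⌊477/2⌋ × 337 = 238 × 337 mm
W3: ⌊337/2⌋ × 238 = 168 × 238 mm
W4: ⌊238/2⌋ × 168 = 119 × 168 mm
W5: ⌊168/2⌋ × 119 = 84 × 119 mm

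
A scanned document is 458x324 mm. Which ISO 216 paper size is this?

Aspect ratio 458/324 ≈ 1.414 — close to the ISO √2 ≈ 1.414.
In the C-series (envelope sizes, between A and B): C3 = 324 × 458 mm.

C3 (324 × 458 mm)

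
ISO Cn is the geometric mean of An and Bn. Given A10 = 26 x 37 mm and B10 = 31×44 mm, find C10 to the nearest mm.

Short side: √(26 · 31) = √806 ≈ 28.4 → 28 mm
Long side: √(37 · 44) = √1628 ≈ 40.3 → 40 mm

28 × 40 mm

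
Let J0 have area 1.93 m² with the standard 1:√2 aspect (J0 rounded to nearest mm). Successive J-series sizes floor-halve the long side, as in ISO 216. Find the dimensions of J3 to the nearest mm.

413 × 584 mm

Let J0's short side be w mm. w · w√2 = 1.93 m² = 1,930,000 mm², so w ≈ 1168.2 mm and w√2 ≈ 1652.1 mm → J0 = 1168 × 1652 mm.
J1: ⌊1652/2⌋ × 1168 = 826 × 1168 mm
J2: ⌊1168/2⌋ × 826 = 584 × 826 mm
J3: ⌊826/2⌋ × 584 = 413 × 584 mm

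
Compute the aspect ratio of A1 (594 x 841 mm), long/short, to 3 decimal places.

1.416

841 / 594 = 1.416
ISO 216 targets √2 ≈ 1.414; the +0.002 deviation is from mm rounding.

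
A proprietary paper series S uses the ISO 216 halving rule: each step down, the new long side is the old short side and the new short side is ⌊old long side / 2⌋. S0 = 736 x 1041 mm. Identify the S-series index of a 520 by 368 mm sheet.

S0: 736 × 1041 mm
S1: 520 × 736 mm
S2: 368 × 520 mm
S3: 260 × 368 mm
→ matches S2.

S2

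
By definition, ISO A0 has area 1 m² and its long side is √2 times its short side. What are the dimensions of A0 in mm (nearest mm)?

Let the short side be w mm. Then the long side is w√2 and w · w√2 = 10⁶ mm².
w² = 10⁶/√2, so w = 1000 / 2^(1/4) ≈ 840.9 mm; long side = 1000 · 2^(1/4) ≈ 1189.2 mm.

841 × 1189 mm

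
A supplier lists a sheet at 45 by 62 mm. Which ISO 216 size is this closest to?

Aspect ratio 62/45 ≈ 1.378 (ISO target is √2 ≈ 1.414).
In the B-series (B0 = 1000 × 1414 mm): B9 = 44 × 62 mm.
Off by 1 mm total — nearest standard size.

B9 (44 × 62 mm)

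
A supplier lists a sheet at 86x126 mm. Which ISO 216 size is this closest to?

B7 (88 × 125 mm)

Aspect ratio 126/86 ≈ 1.465 (ISO target is √2 ≈ 1.414).
In the B-series (B0 = 1000 × 1414 mm): B7 = 88 × 125 mm.
Off by 3 mm total — nearest standard size.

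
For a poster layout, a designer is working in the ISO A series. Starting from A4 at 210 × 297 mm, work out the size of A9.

37 × 52 mm

A5: ⌊297/2⌋ × 210 = 148 × 210 mm
A6: ⌊210/2⌋ × 148 = 105 × 148 mm
A7: ⌊148/2⌋ × 105 = 74 × 105 mm
A8: ⌊105/2⌋ × 74 = 52 × 74 mm
A9: ⌊74/2⌋ × 52 = 37 × 52 mm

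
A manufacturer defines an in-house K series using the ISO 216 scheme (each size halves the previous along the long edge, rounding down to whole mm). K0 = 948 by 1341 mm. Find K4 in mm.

K1 = 670 × 948 mm (from K0 by 1 halving).
K2: ⌊948/2⌋ × 670 = 474 × 670 mm
K3: ⌊670/2⌋ × 474 = 335 × 474 mm
K4: ⌊474/2⌋ × 335 = 237 × 335 mm

237 × 335 mm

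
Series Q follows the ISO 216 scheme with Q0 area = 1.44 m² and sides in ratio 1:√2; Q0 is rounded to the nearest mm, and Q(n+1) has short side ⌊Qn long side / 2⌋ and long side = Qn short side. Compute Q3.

356 × 504 mm

Let Q0's short side be w mm. w · w√2 = 1.44 m² = 1,440,000 mm², so w ≈ 1009.1 mm and w√2 ≈ 1427.0 mm → Q0 = 1009 × 1427 mm.
Q1: ⌊1427/2⌋ × 1009 = 713 × 1009 mm
Q2: ⌊1009/2⌋ × 713 = 504 × 713 mm
Q3: ⌊713/2⌋ × 504 = 356 × 504 mm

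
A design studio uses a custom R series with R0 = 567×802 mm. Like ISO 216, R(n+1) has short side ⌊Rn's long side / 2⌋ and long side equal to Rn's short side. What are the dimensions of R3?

R1: ⌊802/2⌋ × 567 = 401 × 567 mm
R2: ⌊567/2⌋ × 401 = 283 × 401 mm
R3: ⌊401/2⌋ × 283 = 200 × 283 mm

200 × 283 mm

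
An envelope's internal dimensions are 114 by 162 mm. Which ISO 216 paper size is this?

Aspect ratio 162/114 ≈ 1.421 — close to the ISO √2 ≈ 1.414.
In the C-series (envelope sizes, between A and B): C6 = 114 × 162 mm.

C6 (114 × 162 mm)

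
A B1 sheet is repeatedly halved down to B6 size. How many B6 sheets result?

Each ISO step halves the sheet: 1 × B1 → 2 × B2 → 4 × B3 → 8 × B4 → …
From B1 to B6 is 5 halving steps: 2^5 = 32.

32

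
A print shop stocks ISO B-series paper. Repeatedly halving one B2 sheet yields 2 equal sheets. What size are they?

B3

2 = 2^1, so 1 halving step.
B2 → B3 → … → B3 after 1 step.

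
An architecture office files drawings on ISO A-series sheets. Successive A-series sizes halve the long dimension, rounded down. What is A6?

A0 = 841 × 1189 mm (A0 has area 1 m², aspect 1:√2).
A1: ⌊1189/2⌋ × 841 = 594 × 841 mm
A2: ⌊841/2⌋ × 594 = 420 × 594 mm
A3: ⌊594/2⌋ × 420 = 297 × 420 mm
A4: ⌊420/2⌋ × 297 = 210 × 297 mm
A5: ⌊297/2⌋ × 210 = 148 × 210 mm
A6: ⌊210/2⌋ × 148 = 105 × 148 mm

105 × 148 mm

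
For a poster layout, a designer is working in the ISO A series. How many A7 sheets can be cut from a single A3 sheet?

Each ISO step halves the sheet: 1 × A3 → 2 × A4 → 4 × A5 → 8 × A6 → …
From A3 to A7 is 4 halving steps: 2^4 = 16.

16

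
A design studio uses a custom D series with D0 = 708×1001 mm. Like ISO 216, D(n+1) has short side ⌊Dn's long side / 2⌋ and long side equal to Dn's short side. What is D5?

125 × 177 mm

D1: ⌊1001/2⌋ × 708 = 500 × 708 mm
D2: ⌊708/2⌋ × 500 = 354 × 500 mm
D3: ⌊500/2⌋ × 354 = 250 × 354 mm
D4: ⌊354/2⌋ × 250 = 177 × 250 mm
D5: ⌊250/2⌋ × 177 = 125 × 177 mm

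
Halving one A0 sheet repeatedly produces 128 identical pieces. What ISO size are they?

A7

128 = 2^7, so 7 halving steps.
A0 → A1 → … → A7 after 7 steps.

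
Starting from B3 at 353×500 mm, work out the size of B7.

B4: ⌊500/2⌋ × 353 = 250 × 353 mm
B5: ⌊353/2⌋ × 250 = 176 × 250 mm
B6: ⌊250/2⌋ × 176 = 125 × 176 mm
B7: ⌊176/2⌋ × 125 = 88 × 125 mm

88 × 125 mm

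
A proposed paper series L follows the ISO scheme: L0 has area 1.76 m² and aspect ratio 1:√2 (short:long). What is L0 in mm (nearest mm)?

Let the short side be w mm. Then w · w√2 = 1.76 m² = 1,760,000 mm².
w² = 1,760,000/√2, so w ≈ 1115.6 mm; long side = w√2 ≈ 1577.7 mm.

1116 × 1578 mm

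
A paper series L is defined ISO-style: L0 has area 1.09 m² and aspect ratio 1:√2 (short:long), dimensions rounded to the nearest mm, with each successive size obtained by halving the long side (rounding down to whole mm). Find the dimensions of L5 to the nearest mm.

Let L0's short side be w mm. w · w√2 = 1.09 m² = 1,090,000 mm², so w ≈ 877.9 mm and w√2 ≈ 1241.6 mm → L0 = 878 × 1242 mm.
L1: ⌊1242/2⌋ × 878 = 621 × 878 mm
L2: ⌊878/2⌋ × 621 = 439 × 621 mm
L3: ⌊621/2⌋ × 439 = 310 × 439 mm
L4: ⌊439/2⌋ × 310 = 219 × 310 mm
L5: ⌊310/2⌋ × 219 = 155 × 219 mm

155 × 219 mm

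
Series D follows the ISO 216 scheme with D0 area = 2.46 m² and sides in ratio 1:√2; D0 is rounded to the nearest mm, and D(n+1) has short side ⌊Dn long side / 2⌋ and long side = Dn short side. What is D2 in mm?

659 × 932 mm

Let D0's short side be w mm. w · w√2 = 2.46 m² = 2,460,000 mm², so w ≈ 1318.9 mm and w√2 ≈ 1865.2 mm → D0 = 1319 × 1865 mm.
D1: ⌊1865/2⌋ × 1319 = 932 × 1319 mm
D2: ⌊1319/2⌋ × 932 = 659 × 932 mm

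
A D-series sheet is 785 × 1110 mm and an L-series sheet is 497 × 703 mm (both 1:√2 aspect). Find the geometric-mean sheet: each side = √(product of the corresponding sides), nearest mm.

Short side: √(785 · 497) = √390145 ≈ 624.6 → 625 mm
Long side: √(1110 · 703) = √780330 ≈ 883.4 → 883 mm

625 × 883 mm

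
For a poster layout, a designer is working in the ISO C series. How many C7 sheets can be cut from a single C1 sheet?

64

Each ISO step halves the sheet: 1 × C1 → 2 × C2 → 4 × C3 → 8 × C4 → …
From C1 to C7 is 6 halving steps: 2^6 = 64.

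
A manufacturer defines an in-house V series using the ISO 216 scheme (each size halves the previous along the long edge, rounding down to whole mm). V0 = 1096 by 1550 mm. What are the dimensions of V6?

V1 = 775 × 1096 mm (from V0 by 1 halving).
V2: ⌊1096/2⌋ × 775 = 548 × 775 mm
V3: ⌊775/2⌋ × 548 = 387 × 548 mm
V4: ⌊548/2⌋ × 387 = 274 × 387 mm
V5: ⌊387/2⌋ × 274 = 193 × 274 mm
V6: ⌊274/2⌋ × 193 = 137 × 193 mm

137 × 193 mm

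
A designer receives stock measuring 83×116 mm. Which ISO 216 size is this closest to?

C7 (81 × 114 mm)

Aspect ratio 116/83 ≈ 1.398 (ISO target is √2 ≈ 1.414).
In the C-series (envelope sizes, between A and B): C7 = 81 × 114 mm.
Off by 4 mm total — nearest standard size.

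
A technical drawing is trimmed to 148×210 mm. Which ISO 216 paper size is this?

Aspect ratio 210/148 ≈ 1.419 — close to the ISO √2 ≈ 1.414.
In the A-series (A0 area = 1 m²): A5 = 148 × 210 mm.

A5 (148 × 210 mm)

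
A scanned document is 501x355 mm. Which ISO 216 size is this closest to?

B3 (353 × 500 mm)

Aspect ratio 501/355 ≈ 1.411 — close to the ISO √2 ≈ 1.414.
In the B-series (B0 = 1000 × 1414 mm): B3 = 353 × 500 mm.
Off by 3 mm total — nearest standard size.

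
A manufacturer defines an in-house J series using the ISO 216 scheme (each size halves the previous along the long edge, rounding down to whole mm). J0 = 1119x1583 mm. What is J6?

139 × 197 mm

J1: ⌊1583/2⌋ × 1119 = 791 × 1119 mm
J2: ⌊1119/2⌋ × 791 = 559 × 791 mm
J3: ⌊791/2⌋ × 559 = 395 × 559 mm
J4: ⌊559/2⌋ × 395 = 279 × 395 mm
J5: ⌊395/2⌋ × 279 = 197 × 279 mm
J6: ⌊279/2⌋ × 197 = 139 × 197 mm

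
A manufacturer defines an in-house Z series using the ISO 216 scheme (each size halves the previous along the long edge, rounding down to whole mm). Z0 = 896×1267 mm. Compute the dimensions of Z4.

224 × 316 mm

Z1: ⌊1267/2⌋ × 896 = 633 × 896 mm
Z2: ⌊896/2⌋ × 633 = 448 × 633 mm
Z3: ⌊633/2⌋ × 448 = 316 × 448 mm
Z4: ⌊448/2⌋ × 316 = 224 × 316 mm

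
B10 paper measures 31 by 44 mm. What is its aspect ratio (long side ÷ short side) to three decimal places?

1.419

44 / 31 = 1.419
ISO 216 targets √2 ≈ 1.414; the +0.005 deviation is from mm rounding.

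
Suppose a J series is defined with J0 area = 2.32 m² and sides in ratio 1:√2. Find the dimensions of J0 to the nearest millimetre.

Let the short side be w mm. Then w · w√2 = 2.32 m² = 2,320,000 mm².
w² = 2,320,000/√2, so w ≈ 1280.8 mm; long side = w√2 ≈ 1811.3 mm.

1281 × 1811 mm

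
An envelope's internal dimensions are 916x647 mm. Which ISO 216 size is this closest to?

C1 (648 × 917 mm)

Aspect ratio 916/647 ≈ 1.416 — close to the ISO √2 ≈ 1.414.
In the C-series (envelope sizes, between A and B): C1 = 648 × 917 mm.
Off by 2 mm total — nearest standard size.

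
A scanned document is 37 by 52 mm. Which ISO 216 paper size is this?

A9 (37 × 52 mm)

Aspect ratio 52/37 ≈ 1.405 — close to the ISO √2 ≈ 1.414.
In the A-series (A0 area = 1 m²): A9 = 37 × 52 mm.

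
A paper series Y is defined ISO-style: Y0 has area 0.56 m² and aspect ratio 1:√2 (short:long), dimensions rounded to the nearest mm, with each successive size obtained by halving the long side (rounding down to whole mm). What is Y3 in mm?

Let Y0's short side be w mm. w · w√2 = 0.56 m² = 560,000 mm², so w ≈ 629.3 mm and w√2 ≈ 889.9 mm → Y0 = 629 × 890 mm.
Y1: ⌊890/2⌋ × 629 = 445 × 629 mm
Y2: ⌊629/2⌋ × 445 = 314 × 445 mm
Y3: ⌊445/2⌋ × 314 = 222 × 314 mm

222 × 314 mm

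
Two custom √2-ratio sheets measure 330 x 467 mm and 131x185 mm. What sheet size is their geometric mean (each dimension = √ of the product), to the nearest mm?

Short side: √(330 · 131) = √43230 ≈ 207.9 → 208 mm
Long side: √(467 · 185) = √86395 ≈ 293.9 → 294 mm

208 × 294 mm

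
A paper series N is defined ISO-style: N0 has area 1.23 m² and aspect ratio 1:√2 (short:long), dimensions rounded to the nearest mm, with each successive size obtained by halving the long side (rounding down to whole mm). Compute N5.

Let N0's short side be w mm. w · w√2 = 1.23 m² = 1,230,000 mm², so w ≈ 932.6 mm and w√2 ≈ 1318.9 mm → N0 = 933 × 1319 mm.
N1: ⌊1319/2⌋ × 933 = 659 × 933 mm
N2: ⌊933/2⌋ × 659 = 466 × 659 mm
N3: ⌊659/2⌋ × 466 = 329 × 466 mm
N4: ⌊466/2⌋ × 329 = 233 × 329 mm
N5: ⌊329/2⌋ × 233 = 164 × 233 mm

164 × 233 mm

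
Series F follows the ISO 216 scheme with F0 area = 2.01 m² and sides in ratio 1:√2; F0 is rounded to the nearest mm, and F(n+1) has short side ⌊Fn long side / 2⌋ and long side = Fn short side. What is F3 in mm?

421 × 596 mm

Let F0's short side be w mm. w · w√2 = 2.01 m² = 2,010,000 mm², so w ≈ 1192.2 mm and w√2 ≈ 1686.0 mm → F0 = 1192 × 1686 mm.
F1: ⌊1686/2⌋ × 1192 = 843 × 1192 mm
F2: ⌊1192/2⌋ × 843 = 596 × 843 mm
F3: ⌊843/2⌋ × 596 = 421 × 596 mm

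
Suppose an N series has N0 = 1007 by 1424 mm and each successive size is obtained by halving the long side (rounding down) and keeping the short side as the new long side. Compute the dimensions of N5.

178 × 251 mm

N1 = 712 × 1007 mm (from N0 by 1 halving).
N2: ⌊1007/2⌋ × 712 = 503 × 712 mm
N3: ⌊712/2⌋ × 503 = 356 × 503 mm
N4: ⌊503/2⌋ × 356 = 251 × 356 mm
N5: ⌊356/2⌋ × 251 = 178 × 251 mm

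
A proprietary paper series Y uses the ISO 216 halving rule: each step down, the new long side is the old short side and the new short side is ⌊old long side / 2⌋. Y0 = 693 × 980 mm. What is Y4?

Y1: ⌊980/2⌋ × 693 = 490 × 693 mm
Y2: ⌊693/2⌋ × 490 = 346 × 490 mm
Y3: ⌊490/2⌋ × 346 = 245 × 346 mm
Y4: ⌊346/2⌋ × 245 = 173 × 245 mm

173 × 245 mm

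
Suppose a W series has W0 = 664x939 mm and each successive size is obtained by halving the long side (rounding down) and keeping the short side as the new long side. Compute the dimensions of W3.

234 × 332 mm

W1: ⌊939/2⌋ × 664 = 469 × 664 mm
W2: ⌊664/2⌋ × 469 = 332 × 469 mm
W3: ⌊469/2⌋ × 332 = 234 × 332 mm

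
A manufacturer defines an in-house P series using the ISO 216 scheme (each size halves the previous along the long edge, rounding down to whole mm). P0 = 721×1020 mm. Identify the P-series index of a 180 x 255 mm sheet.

P4

P0: 721 × 1020 mm
P1: 510 × 721 mm
P2: 360 × 510 mm
P3: 255 × 360 mm
P4: 180 × 255 mm
P5: 127 × 180 mm
→ matches P4.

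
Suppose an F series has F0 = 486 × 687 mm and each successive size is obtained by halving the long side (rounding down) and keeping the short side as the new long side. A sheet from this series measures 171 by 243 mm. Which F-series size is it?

F3

F0: 486 × 687 mm
F1: 343 × 486 mm
F2: 243 × 343 mm
F3: 171 × 243 mm
F4: 121 × 171 mm
→ matches F3.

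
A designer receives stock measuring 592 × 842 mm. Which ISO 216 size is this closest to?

A1 (594 × 841 mm)

Aspect ratio 842/592 ≈ 1.422 — close to the ISO √2 ≈ 1.414.
In the A-series (A0 area = 1 m²): A1 = 594 × 841 mm.
Off by 3 mm total — nearest standard size.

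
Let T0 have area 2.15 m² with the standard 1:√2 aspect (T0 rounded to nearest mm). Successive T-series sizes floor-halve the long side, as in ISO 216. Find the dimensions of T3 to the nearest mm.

Let T0's short side be w mm. w · w√2 = 2.15 m² = 2,150,000 mm², so w ≈ 1233.0 mm and w√2 ≈ 1743.7 mm → T0 = 1233 × 1744 mm.
T1: ⌊1744/2⌋ × 1233 = 872 × 1233 mm
T2: ⌊1233/2⌋ × 872 = 616 × 872 mm
T3: ⌊872/2⌋ × 616 = 436 × 616 mm

436 × 616 mm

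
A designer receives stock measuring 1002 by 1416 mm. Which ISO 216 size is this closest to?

Aspect ratio 1416/1002 ≈ 1.413 — close to the ISO √2 ≈ 1.414.
In the B-series (B0 = 1000 × 1414 mm): B0 = 1000 × 1414 mm.
Off by 4 mm total — nearest standard size.

B0 (1000 × 1414 mm)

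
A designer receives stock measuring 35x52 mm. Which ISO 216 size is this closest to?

A9 (37 × 52 mm)

Aspect ratio 52/35 ≈ 1.486 (ISO target is √2 ≈ 1.414).
In the A-series (A0 area = 1 m²): A9 = 37 × 52 mm.
Off by 2 mm total — nearest standard size.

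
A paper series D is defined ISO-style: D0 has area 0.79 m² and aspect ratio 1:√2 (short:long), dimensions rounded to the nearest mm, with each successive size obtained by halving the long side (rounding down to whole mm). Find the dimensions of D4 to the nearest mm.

186 × 264 mm

Let D0's short side be w mm. w · w√2 = 0.79 m² = 790,000 mm², so w ≈ 747.4 mm and w√2 ≈ 1057.0 mm → D0 = 747 × 1057 mm.
D1: ⌊1057/2⌋ × 747 = 528 × 747 mm
D2: ⌊747/2⌋ × 528 = 373 × 528 mm
D3: ⌊528/2⌋ × 373 = 264 × 373 mm
D4: ⌊373/2⌋ × 264 = 186 × 264 mm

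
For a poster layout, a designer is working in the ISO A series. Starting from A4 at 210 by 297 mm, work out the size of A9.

37 × 52 mm

A5: ⌊297/2⌋ × 210 = 148 × 210 mm
A6: ⌊210/2⌋ × 148 = 105 × 148 mm
A7: ⌊148/2⌋ × 105 = 74 × 105 mm
A8: ⌊105/2⌋ × 74 = 52 × 74 mm
A9: ⌊74/2⌋ × 52 = 37 × 52 mm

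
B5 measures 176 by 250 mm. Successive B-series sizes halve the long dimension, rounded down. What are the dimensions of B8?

B6: ⌊250/2⌋ × 176 = 125 × 176 mm
B7: ⌊176/2⌋ × 125 = 88 × 125 mm
B8: ⌊125/2⌋ × 88 = 62 × 88 mm

62 × 88 mm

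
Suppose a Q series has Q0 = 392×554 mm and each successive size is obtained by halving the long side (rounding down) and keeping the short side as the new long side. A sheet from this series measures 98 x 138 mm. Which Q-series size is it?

Q0: 392 × 554 mm
Q1: 277 × 392 mm
Q2: 196 × 277 mm
Q3: 138 × 196 mm
Q4: 98 × 138 mm
Q5: 69 × 98 mm
→ matches Q4.

Q4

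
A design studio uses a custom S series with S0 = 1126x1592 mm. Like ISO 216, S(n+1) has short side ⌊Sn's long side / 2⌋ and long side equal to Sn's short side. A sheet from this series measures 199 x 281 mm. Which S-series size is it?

S5

S0: 1126 × 1592 mm
S1: 796 × 1126 mm
S2: 563 × 796 mm
S3: 398 × 563 mm
S4: 281 × 398 mm
S5: 199 × 281 mm
S6: 140 × 199 mm
→ matches S5.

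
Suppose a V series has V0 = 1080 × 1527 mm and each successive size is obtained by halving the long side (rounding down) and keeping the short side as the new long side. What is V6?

135 × 190 mm

V1 = 763 × 1080 mm (from V0 by 1 halving).
V2: ⌊1080/2⌋ × 763 = 540 × 763 mm
V3: ⌊763/2⌋ × 540 = 381 × 540 mm
V4: ⌊540/2⌋ × 381 = 270 × 381 mm
V5: ⌊381/2⌋ × 270 = 190 × 270 mm
V6: ⌊270/2⌋ × 190 = 135 × 190 mm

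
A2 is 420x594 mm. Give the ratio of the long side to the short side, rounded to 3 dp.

594 / 420 = 1.414
Matches √2 ≈ 1.414 — the ISO 216 defining ratio.

1.414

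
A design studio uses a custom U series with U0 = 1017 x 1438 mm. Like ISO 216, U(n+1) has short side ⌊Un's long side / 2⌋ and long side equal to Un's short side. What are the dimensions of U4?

U1: ⌊1438/2⌋ × 1017 = 719 × 1017 mm
U2: ⌊1017/2⌋ × 719 = 508 × 719 mm
U3: ⌊719/2⌋ × 508 = 359 × 508 mm
U4: ⌊508/2⌋ × 359 = 254 × 359 mm

254 × 359 mm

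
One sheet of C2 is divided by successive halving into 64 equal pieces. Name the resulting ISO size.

C8

64 = 2^6, so 6 halving steps.
C2 → C3 → … → C8 after 6 steps.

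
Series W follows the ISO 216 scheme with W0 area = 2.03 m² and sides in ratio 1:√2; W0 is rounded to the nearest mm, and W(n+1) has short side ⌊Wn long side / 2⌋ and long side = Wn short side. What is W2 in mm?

599 × 847 mm

Let W0's short side be w mm. w · w√2 = 2.03 m² = 2,030,000 mm², so w ≈ 1198.1 mm and w√2 ≈ 1694.4 mm → W0 = 1198 × 1694 mm.
W1: ⌊1694/2⌋ × 1198 = 847 × 1198 mm
W2: ⌊1198/2⌋ × 847 = 599 × 847 mm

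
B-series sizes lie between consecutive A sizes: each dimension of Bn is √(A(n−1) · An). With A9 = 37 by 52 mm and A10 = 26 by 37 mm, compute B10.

31 × 44 mm

Short side: √(37 · 26) = √962 ≈ 31.0 → 31 mm
Long side: √(52 · 37) = √1924 ≈ 43.9 → 44 mm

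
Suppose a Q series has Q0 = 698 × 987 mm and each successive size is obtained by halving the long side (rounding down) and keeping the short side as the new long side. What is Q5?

123 × 174 mm

Q1: ⌊987/2⌋ × 698 = 493 × 698 mm
Q2: ⌊698/2⌋ × 493 = 349 × 493 mm
Q3: ⌊493/2⌋ × 349 = 246 × 349 mm
Q4: ⌊349/2⌋ × 246 = 174 × 246 mm
Q5: ⌊246/2⌋ × 174 = 123 × 174 mm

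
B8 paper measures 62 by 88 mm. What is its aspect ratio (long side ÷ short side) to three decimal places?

88 / 62 = 1.419
ISO 216 targets √2 ≈ 1.414; the +0.005 deviation is from mm rounding.

1.419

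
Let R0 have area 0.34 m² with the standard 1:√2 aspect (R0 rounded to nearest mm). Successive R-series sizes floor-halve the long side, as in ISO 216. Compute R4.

Let R0's short side be w mm. w · w√2 = 0.34 m² = 340,000 mm², so w ≈ 490.3 mm and w√2 ≈ 693.4 mm → R0 = 490 × 693 mm.
R1: ⌊693/2⌋ × 490 = 346 × 490 mm
R2: ⌊490/2⌋ × 346 = 245 × 346 mm
R3: ⌊346/2⌋ × 245 = 173 × 245 mm
R4: ⌊245/2⌋ × 173 = 122 × 173 mm

122 × 173 mm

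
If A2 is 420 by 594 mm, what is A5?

148 × 210 mm

A3: ⌊594/2⌋ × 420 = 297 × 420 mm
A4: ⌊420/2⌋ × 297 = 210 × 297 mm
A5: ⌊297/2⌋ × 210 = 148 × 210 mm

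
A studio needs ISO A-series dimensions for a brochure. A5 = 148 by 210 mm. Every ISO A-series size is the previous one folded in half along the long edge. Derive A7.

74 × 105 mm

A6: ⌊210/2⌋ × 148 = 105 × 148 mm
A7: ⌊148/2⌋ × 105 = 74 × 105 mm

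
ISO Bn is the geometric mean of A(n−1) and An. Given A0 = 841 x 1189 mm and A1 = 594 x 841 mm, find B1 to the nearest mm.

Short side: √(841 · 594) = √499554 ≈ 706.8 → 707 mm
Long side: √(1189 · 841) = √999949 ≈ 1000.0 → 1000 mm

707 × 1000 mm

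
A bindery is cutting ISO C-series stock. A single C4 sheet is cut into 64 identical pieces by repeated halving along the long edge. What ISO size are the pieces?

64 = 2^6, so 6 halving steps.
C4 → C5 → … → C10 after 6 steps.

C10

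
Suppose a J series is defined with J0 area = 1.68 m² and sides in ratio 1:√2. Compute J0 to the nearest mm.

Let the short side be w mm. Then w · w√2 = 1.68 m² = 1,680,000 mm².
w² = 1,680,000/√2, so w ≈ 1089.9 mm; long side = w√2 ≈ 1541.4 mm.

1090 × 1541 mm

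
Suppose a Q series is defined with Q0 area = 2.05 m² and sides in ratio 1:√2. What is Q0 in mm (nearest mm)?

Let the short side be w mm. Then w · w√2 = 2.05 m² = 2,050,000 mm².
w² = 2,050,000/√2, so w ≈ 1204.0 mm; long side = w√2 ≈ 1702.7 mm.

1204 × 1703 mm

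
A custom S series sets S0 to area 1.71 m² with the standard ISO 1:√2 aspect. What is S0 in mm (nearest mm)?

1100 × 1555 mm

Let the short side be w mm. Then w · w√2 = 1.71 m² = 1,710,000 mm².
w² = 1,710,000/√2, so w ≈ 1099.6 mm; long side = w√2 ≈ 1555.1 mm.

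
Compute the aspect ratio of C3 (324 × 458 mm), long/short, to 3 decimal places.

458 / 324 = 1.414
Matches √2 ≈ 1.414 — the ISO 216 defining ratio.

1.414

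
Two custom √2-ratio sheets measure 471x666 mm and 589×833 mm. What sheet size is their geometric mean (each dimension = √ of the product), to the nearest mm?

527 × 745 mm

Short side: √(471 · 589) = √277419 ≈ 526.7 → 527 mm
Long side: √(666 · 833) = √554778 ≈ 744.8 → 745 mm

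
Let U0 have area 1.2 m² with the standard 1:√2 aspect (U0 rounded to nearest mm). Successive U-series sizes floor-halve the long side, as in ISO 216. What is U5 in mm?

162 × 230 mm

Let U0's short side be w mm. w · w√2 = 1.2 m² = 1,200,000 mm², so w ≈ 921.2 mm and w√2 ≈ 1302.7 mm → U0 = 921 × 1303 mm.
U1: ⌊1303/2⌋ × 921 = 651 × 921 mm
U2: ⌊921/2⌋ × 651 = 460 × 651 mm
U3: ⌊651/2⌋ × 460 = 325 × 460 mm
U4: ⌊460/2⌋ × 325 = 230 × 325 mm
U5: ⌊325/2⌋ × 230 = 162 × 230 mm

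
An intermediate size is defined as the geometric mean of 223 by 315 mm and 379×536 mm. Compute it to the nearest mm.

Short side: √(223 · 379) = √84517 ≈ 290.7 → 291 mm
Long side: √(315 · 536) = √168840 ≈ 410.9 → 411 mm

291 × 411 mm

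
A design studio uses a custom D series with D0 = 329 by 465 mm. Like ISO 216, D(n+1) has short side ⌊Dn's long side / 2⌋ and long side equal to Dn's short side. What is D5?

D1: ⌊465/2⌋ × 329 = 232 × 329 mm
D2: ⌊329/2⌋ × 232 = 164 × 232 mm
D3: ⌊232/2⌋ × 164 = 116 × 164 mm
D4: ⌊164/2⌋ × 116 = 82 × 116 mm
D5: ⌊116/2⌋ × 82 = 58 × 82 mm

58 × 82 mm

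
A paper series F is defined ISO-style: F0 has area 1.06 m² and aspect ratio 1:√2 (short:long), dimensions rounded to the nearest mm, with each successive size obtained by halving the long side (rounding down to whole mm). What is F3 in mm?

Let F0's short side be w mm. w · w√2 = 1.06 m² = 1,060,000 mm², so w ≈ 865.8 mm and w√2 ≈ 1224.4 mm → F0 = 866 × 1224 mm.
F1: ⌊1224/2⌋ × 866 = 612 × 866 mm
F2: ⌊866/2⌋ × 612 = 433 × 612 mm
F3: ⌊612/2⌋ × 433 = 306 × 433 mm

306 × 433 mm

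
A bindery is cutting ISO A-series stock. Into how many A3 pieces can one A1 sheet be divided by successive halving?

Each ISO step halves the sheet: 1 × A1 → 2 × A2 → 4 × A3
From A1 to A3 is 2 halving steps: 2^2 = 4.

4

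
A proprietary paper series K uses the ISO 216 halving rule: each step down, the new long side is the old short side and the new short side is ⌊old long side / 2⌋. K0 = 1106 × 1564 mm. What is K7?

K1 = 782 × 1106 mm (from K0 by 1 halving).
K2: ⌊1106/2⌋ × 782 = 553 × 782 mm
K3: ⌊782/2⌋ × 553 = 391 × 553 mm
K4: ⌊553/2⌋ × 391 = 276 × 391 mm
K5: ⌊391/2⌋ × 276 = 195 × 276 mm
K6: ⌊276/2⌋ × 195 = 138 × 195 mm
K7: ⌊195/2⌋ × 138 = 97 × 138 mm

97 × 138 mm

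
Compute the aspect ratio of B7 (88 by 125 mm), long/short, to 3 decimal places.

1.420

125 / 88 = 1.420
ISO 216 targets √2 ≈ 1.414; the +0.006 deviation is from mm rounding.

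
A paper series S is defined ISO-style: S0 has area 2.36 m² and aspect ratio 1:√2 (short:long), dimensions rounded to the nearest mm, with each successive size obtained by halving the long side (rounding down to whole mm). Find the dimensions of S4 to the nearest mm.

323 × 456 mm

Let S0's short side be w mm. w · w√2 = 2.36 m² = 2,360,000 mm², so w ≈ 1291.8 mm and w√2 ≈ 1826.9 mm → S0 = 1292 × 1827 mm.
S1: ⌊1827/2⌋ × 1292 = 913 × 1292 mm
S2: ⌊1292/2⌋ × 913 = 646 × 913 mm
S3: ⌊913/2⌋ × 646 = 456 × 646 mm
S4: ⌊646/2⌋ × 456 = 323 × 456 mm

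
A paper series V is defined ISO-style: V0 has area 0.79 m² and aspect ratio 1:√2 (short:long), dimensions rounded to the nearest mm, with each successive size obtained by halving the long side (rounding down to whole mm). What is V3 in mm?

Let V0's short side be w mm. w · w√2 = 0.79 m² = 790,000 mm², so w ≈ 747.4 mm and w√2 ≈ 1057.0 mm → V0 = 747 × 1057 mm.
V1: ⌊1057/2⌋ × 747 = 528 × 747 mm
V2: ⌊747/2⌋ × 528 = 373 × 528 mm
V3: ⌊528/2⌋ × 373 = 264 × 373 mm

264 × 373 mm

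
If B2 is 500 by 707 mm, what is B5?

B3: ⌊707/2⌋ × 500 = 353 × 500 mm
B4: ⌊500/2⌋ × 353 = 250 × 353 mm
B5: ⌊353/2⌋ × 250 = 176 × 250 mm

176 × 250 mm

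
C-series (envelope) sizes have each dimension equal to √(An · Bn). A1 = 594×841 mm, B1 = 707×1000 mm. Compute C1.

Short side: √(594 · 707) = √419958 ≈ 648.0 → 648 mm
Long side: √(841 · 1000) = √841000 ≈ 917.1 → 917 mm

648 × 917 mm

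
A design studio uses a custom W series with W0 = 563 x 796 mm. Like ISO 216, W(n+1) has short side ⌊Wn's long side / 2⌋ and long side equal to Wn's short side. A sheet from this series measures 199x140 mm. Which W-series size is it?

W4

W0: 563 × 796 mm
W1: 398 × 563 mm
W2: 281 × 398 mm
W3: 199 × 281 mm
W4: 140 × 199 mm
W5: 99 × 140 mm
→ matches W4.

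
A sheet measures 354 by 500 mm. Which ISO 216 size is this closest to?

Aspect ratio 500/354 ≈ 1.412 — close to the ISO √2 ≈ 1.414.
In the B-series (B0 = 1000 × 1414 mm): B3 = 353 × 500 mm.
Off by 1 mm total — nearest standard size.

B3 (353 × 500 mm)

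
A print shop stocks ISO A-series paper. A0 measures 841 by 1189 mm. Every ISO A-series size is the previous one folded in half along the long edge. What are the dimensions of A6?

A1: ⌊1189/2⌋ × 841 = 594 × 841 mm
A2: ⌊841/2⌋ × 594 = 420 × 594 mm
A3: ⌊594/2⌋ × 420 = 297 × 420 mm
A4: ⌊420/2⌋ × 297 = 210 × 297 mm
A5: ⌊297/2⌋ × 210 = 148 × 210 mm
A6: ⌊210/2⌋ × 148 = 105 × 148 mm

105 × 148 mm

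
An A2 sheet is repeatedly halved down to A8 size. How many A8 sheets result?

64

A2 = 420 × 594 mm; A8 = 52 × 74 mm.
Each halving step doubles the count; 6 steps from A2 to A8.
2^6 = 64.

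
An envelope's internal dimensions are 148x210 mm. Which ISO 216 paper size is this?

A5 (148 × 210 mm)

Aspect ratio 210/148 ≈ 1.419 — close to the ISO √2 ≈ 1.414.
In the A-series (A0 area = 1 m²): A5 = 148 × 210 mm.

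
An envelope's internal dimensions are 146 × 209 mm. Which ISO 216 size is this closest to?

A5 (148 × 210 mm)

Aspect ratio 209/146 ≈ 1.432 (ISO target is √2 ≈ 1.414).
In the A-series (A0 area = 1 m²): A5 = 148 × 210 mm.
Off by 3 mm total — nearest standard size.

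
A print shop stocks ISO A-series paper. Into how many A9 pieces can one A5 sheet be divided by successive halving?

16

Each ISO step halves the sheet: 1 × A5 → 2 × A6 → 4 × A7 → 8 × A8 → …
From A5 to A9 is 4 halving steps: 2^4 = 16.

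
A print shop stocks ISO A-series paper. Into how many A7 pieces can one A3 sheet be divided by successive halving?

16

Each ISO step halves the sheet: 1 × A3 → 2 × A4 → 4 × A5 → 8 × A6 → …
From A3 to A7 is 4 halving steps: 2^4 = 16.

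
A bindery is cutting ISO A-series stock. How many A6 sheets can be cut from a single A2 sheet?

16

A2 = 420 × 594 mm; A6 = 105 × 148 mm.
Each halving step doubles the count; 4 steps from A2 to A6.
2^4 = 16.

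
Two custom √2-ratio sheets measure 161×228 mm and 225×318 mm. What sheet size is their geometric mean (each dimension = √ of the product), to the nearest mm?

190 × 269 mm

Short side: √(161 · 225) = √36225 ≈ 190.3 → 190 mm
Long side: √(228 · 318) = √72504 ≈ 269.3 → 269 mm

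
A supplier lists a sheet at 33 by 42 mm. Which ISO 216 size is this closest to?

Aspect ratio 42/33 ≈ 1.273 (ISO target is √2 ≈ 1.414).
In the B-series (B0 = 1000 × 1414 mm): B10 = 31 × 44 mm.
Off by 4 mm total — nearest standard size.

B10 (31 × 44 mm)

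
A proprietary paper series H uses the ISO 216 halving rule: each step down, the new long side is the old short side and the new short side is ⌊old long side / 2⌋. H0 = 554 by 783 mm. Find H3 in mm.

H1: ⌊783/2⌋ × 554 = 391 × 554 mm
H2: ⌊554/2⌋ × 391 = 277 × 391 mm
H3: ⌊391/2⌋ × 277 = 195 × 277 mm

195 × 277 mm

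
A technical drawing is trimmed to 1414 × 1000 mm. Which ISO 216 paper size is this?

Aspect ratio 1414/1000 ≈ 1.414 — close to the ISO √2 ≈ 1.414.
In the B-series (B0 = 1000 × 1414 mm): B0 = 1000 × 1414 mm.

B0 (1000 × 1414 mm)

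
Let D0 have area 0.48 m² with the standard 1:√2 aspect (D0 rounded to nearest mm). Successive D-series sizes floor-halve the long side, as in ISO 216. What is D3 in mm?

206 × 291 mm

Let D0's short side be w mm. w · w√2 = 0.48 m² = 480,000 mm², so w ≈ 582.6 mm and w√2 ≈ 823.9 mm → D0 = 583 × 824 mm.
D1: ⌊824/2⌋ × 583 = 412 × 583 mm
D2: ⌊583/2⌋ × 412 = 291 × 412 mm
D3: ⌊412/2⌋ × 291 = 206 × 291 mm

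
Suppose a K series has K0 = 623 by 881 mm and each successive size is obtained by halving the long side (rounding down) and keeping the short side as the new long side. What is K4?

K1 = 440 × 623 mm (from K0 by 1 halving).
K2: ⌊623/2⌋ × 440 = 311 × 440 mm
K3: ⌊440/2⌋ × 311 = 220 × 311 mm
K4: ⌊311/2⌋ × 220 = 155 × 220 mm

155 × 220 mm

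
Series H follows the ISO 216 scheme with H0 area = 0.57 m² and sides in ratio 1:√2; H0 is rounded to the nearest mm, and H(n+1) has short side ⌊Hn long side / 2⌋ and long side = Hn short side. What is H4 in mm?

158 × 224 mm

Let H0's short side be w mm. w · w√2 = 0.57 m² = 570,000 mm², so w ≈ 634.9 mm and w√2 ≈ 897.8 mm → H0 = 635 × 898 mm.
H1: ⌊898/2⌋ × 635 = 449 × 635 mm
H2: ⌊635/2⌋ × 449 = 317 × 449 mm
H3: ⌊449/2⌋ × 317 = 224 × 317 mm
H4: ⌊317/2⌋ × 224 = 158 × 224 mm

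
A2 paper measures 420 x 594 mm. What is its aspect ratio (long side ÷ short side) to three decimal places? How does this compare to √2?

1.414

594 / 420 = 1.414
Matches √2 ≈ 1.414 — the ISO 216 defining ratio.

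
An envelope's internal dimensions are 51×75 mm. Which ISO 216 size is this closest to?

Aspect ratio 75/51 ≈ 1.471 (ISO target is √2 ≈ 1.414).
In the A-series (A0 area = 1 m²): A8 = 52 × 74 mm.
Off by 2 mm total — nearest standard size.

A8 (52 × 74 mm)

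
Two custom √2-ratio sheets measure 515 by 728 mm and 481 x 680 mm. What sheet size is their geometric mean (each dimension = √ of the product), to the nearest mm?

Short side: √(515 · 481) = √247715 ≈ 497.7 → 498 mm
Long side: √(728 · 680) = √495040 ≈ 703.6 → 704 mm

498 × 704 mm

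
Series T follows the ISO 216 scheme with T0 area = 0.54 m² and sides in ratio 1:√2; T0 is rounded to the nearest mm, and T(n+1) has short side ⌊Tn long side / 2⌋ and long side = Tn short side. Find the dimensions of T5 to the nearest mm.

109 × 154 mm

Let T0's short side be w mm. w · w√2 = 0.54 m² = 540,000 mm², so w ≈ 617.9 mm and w√2 ≈ 873.9 mm → T0 = 618 × 874 mm.
T1: ⌊874/2⌋ × 618 = 437 × 618 mm
T2: ⌊618/2⌋ × 437 = 309 × 437 mm
T3: ⌊437/2⌋ × 309 = 218 × 309 mm
T4: ⌊309/2⌋ × 218 = 154 × 218 mm
T5: ⌊218/2⌋ × 154 = 109 × 154 mm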